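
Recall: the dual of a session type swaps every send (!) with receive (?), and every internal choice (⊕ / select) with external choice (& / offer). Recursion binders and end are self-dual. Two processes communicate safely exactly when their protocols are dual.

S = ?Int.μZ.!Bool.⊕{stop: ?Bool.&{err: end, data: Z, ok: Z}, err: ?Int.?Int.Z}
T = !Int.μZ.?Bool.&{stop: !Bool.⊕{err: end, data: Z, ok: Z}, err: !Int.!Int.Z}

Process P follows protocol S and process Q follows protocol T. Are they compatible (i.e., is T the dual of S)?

?Int | !Int  ✓
  μZ | μZ  ✓ (binder kept)
    !Bool | ?Bool  ✓
      ⊕{stop,err} | &{stop,err}  ✓ labels match
        [stop]
          ?Bool | !Bool  ✓
            &{err,data,ok} | ⊕{err,data,ok}  ✓ labels match
              [err]
                end | end  ✓
              [data]
                Z | Z  ✓
              [ok]
                Z | Z  ✓
        [err]
          ?Int | !Int  ✓
            ?Int | !Int  ✓
              Z | Z  ✓

YES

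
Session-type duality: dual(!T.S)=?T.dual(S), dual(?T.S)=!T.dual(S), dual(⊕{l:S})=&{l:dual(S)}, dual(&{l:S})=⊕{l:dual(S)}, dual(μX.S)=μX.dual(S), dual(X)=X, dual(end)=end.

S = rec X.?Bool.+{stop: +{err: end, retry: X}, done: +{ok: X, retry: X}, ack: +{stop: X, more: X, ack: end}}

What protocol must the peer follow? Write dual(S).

rec X.!Bool.&{stop: &{err: end, retry: X}, done: &{ok: X, retry: X}, ack: &{stop: X, more: X, ack: end}}

rec X = rec X  (μ self-dual)
  ?Bool = !Bool
    +{stop,done,ack} = &{stop,done,ack}  (select→offer)
      case stop:
        +{err,retry} = &{err,retry}  (select→offer)
          case err:
            dual(end) = end
          case retry:
            dual(X) = X
      case done:
        +{ok,retry} = &{ok,retry}  (select→offer)
          case ok:
            dual(X) = X
          case retry:
            dual(X) = X
      case ack:
        +{stop,more,ack} = &{stop,more,ack}  (select→offer)
          case stop:
            dual(X) = X
          case more:
            dual(X) = X
          case ack:
            dual(end) = end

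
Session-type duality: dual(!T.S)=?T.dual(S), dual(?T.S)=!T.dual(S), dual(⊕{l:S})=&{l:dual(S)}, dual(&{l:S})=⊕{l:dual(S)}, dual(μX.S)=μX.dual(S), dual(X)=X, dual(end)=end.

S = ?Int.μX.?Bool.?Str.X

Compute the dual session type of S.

?Int → !Int
  μX → μX  (binder kept)
    ?Bool → !Bool
      ?Str → !Str
        X self-dual

!Int.μX.!Bool.!Str.X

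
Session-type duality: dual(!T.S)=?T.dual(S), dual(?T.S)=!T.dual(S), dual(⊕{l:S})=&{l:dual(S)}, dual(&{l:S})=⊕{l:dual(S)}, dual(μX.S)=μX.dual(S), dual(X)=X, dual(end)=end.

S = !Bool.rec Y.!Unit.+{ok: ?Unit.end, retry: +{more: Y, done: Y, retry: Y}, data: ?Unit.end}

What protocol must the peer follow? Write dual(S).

!Bool = ?Bool
  rec Y = rec Y  (μ self-dual)
    !Unit = ?Unit
      +{ok,retry,data} = &{ok,retry,data}  (⊕→&)
        [ok]
          ?Unit = !Unit
            dual(end) = end
        [retry]
          +{more,done,retry} = &{more,done,retry}  (⊕→&)
            [more]
              dual(Y) = Y
            [done]
              dual(Y) = Y
            [retry]
              dual(Y) = Y
        [data]
          ?Unit = !Unit
            dual(end) = end

?Bool.rec Y.?Unit.&{ok: !Unit.end, retry: &{more: Y, done: Y, retry: Y}, data: !Unit.end}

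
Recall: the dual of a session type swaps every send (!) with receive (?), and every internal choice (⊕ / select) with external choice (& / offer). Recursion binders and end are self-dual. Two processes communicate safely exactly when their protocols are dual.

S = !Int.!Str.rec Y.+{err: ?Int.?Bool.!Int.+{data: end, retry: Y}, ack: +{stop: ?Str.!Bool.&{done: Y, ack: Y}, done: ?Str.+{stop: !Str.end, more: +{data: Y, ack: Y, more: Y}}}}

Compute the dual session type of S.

!Int = ?Int
  !Str = ?Str
    rec Y = rec Y  (μ self-dual)
      +{err,ack} = &{err,ack}  (internal→external)
        case err:
          ?Int = !Int
            ?Bool = !Bool
              !Int = ?Int
                +{data,retry} = &{data,retry}  (internal→external)
                  case data:
                    end ↦ end
                  case retry:
                    Y ↦ Y
        case ack:
          +{stop,done} = &{stop,done}  (internal→external)
            case stop:
              ?Str = !Str
                !Bool = ?Bool
                  &{done,ack} = +{done,ack}  (external→internal)
                    case done:
                      Y ↦ Y
                    case ack:
                      Y ↦ Y
            case done:
              ?Str = !Str
                +{stop,more} = &{stop,more}  (internal→external)
                  case stop:
                    !Str = ?Str
                      end ↦ end
                  case more:
                    +{data,ack,more} = &{data,ack,more}  (internal→external)
                      case data:
                        Y ↦ Y
                      case ack:
                        Y ↦ Y
                      case more:
                        Y ↦ Y

?Int.?Str.rec Y.&{err: !Int.!Bool.?Int.&{data: end, retry: Y}, ack: &{stop: !Str.?Bool.+{done: Y, ack: Y}, done: !Str.&{stop: ?Str.end, more: &{data: Y, ack: Y, more: Y}}}}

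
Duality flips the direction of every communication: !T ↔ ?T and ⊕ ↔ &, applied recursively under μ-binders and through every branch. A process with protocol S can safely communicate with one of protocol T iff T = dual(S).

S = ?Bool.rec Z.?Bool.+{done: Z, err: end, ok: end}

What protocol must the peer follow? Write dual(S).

?Bool → !Bool
  rec Z → rec Z  (rec unchanged)
    ?Bool → !Bool
      +{done,err,ok} → &{done,err,ok}  (internal→external)
        case done:
          Z ↦ Z
        case err:
          end ↦ end
        case ok:
          end ↦ end

!Bool.rec Z.!Bool.&{done: Z, err: end, ok: end}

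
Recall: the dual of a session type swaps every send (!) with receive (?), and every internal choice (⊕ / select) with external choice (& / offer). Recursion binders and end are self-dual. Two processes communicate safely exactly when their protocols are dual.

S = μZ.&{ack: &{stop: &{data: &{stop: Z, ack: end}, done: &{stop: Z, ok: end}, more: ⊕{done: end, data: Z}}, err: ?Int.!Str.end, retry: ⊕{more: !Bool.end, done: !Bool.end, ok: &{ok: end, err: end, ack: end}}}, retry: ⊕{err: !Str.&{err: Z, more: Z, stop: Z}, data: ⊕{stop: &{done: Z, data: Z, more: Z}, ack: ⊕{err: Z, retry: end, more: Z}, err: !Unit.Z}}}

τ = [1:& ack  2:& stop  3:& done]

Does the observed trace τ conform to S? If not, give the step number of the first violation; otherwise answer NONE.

NONE

@1 & ack  match  cont: &{stop: &{data: &{stop: μZ.…, ack: end}, done: &{stop: μZ.…, ok: end}, more: ⊕{done: end, data: μZ.…}}, err: ?Int.!Str.end, retry: ⊕{more: !Bool.end, done: !Bool.end, ok: &{ok: end, err: end, ack: end}}}
@2 & stop  match  cont: &{data: &{stop: μZ.…, ack: end}, done: &{stop: μZ.…, ok: end}, more: ⊕{done: end, data: μZ.…}}
@3 & done  match  cont: &{stop: μZ.…, ok: end}
trace exhausted — no violation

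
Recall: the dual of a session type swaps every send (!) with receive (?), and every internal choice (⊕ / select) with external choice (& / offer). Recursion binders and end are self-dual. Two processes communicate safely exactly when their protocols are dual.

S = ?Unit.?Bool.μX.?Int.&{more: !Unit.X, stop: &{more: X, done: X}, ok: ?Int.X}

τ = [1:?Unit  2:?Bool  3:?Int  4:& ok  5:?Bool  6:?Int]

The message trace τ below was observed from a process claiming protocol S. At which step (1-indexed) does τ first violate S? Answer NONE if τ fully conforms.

@1 ?Unit  ok  residual = ?Bool.μX.…
@2 ?Bool  ok  residual = μX.…
@3 ?Int  ok  residual = &{more: !Unit.μX.…, stop: &{more: μX.…, done: μX.…}, ok: ?Int.μX.…}
@4 & ok  ok  residual = ?Int.μX.…
@5 got ?Bool, protocol expects ?Int  ✗

5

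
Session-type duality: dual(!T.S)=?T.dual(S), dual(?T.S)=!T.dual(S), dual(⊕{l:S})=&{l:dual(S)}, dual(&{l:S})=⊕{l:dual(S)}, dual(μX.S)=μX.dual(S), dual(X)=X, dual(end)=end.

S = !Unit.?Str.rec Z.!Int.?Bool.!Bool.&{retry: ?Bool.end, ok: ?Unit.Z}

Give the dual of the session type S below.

?Unit.!Str.rec Z.?Int.!Bool.?Bool.+{retry: !Bool.end, ok: !Unit.Z}

!Unit ↦ ?Unit
  ?Str ↦ !Str
    rec Z ↦ rec Z  (μ self-dual)
      !Int ↦ ?Int
        ?Bool ↦ !Bool
          !Bool ↦ ?Bool
            &{retry,ok} ↦ +{retry,ok}  (offer→select)
              [retry]
                ?Bool ↦ !Bool
                  end self-dual
              [ok]
                ?Unit ↦ !Unit
                  Z self-dual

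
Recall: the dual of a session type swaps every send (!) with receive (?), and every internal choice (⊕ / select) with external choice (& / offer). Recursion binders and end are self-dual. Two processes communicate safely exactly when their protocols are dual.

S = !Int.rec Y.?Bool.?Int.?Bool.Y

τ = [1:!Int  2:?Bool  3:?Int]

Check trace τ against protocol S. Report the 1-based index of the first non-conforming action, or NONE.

NONE

@1 !Int  match  state: rec Y.…
@2 ?Bool  match  state: ?Int.?Bool.rec Y.…
@3 ?Int  match  state: ?Bool.rec Y.…
trace exhausted — no violation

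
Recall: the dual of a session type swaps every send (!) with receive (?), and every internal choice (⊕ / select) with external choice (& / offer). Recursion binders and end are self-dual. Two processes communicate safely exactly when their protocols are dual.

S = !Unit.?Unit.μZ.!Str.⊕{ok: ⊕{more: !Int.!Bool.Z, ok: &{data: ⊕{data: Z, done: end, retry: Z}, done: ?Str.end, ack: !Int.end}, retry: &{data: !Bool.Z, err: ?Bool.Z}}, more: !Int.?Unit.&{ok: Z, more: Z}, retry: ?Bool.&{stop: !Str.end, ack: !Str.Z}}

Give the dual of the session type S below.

!Unit ↦ ?Unit
  ?Unit ↦ !Unit
    μZ ↦ μZ  (binder kept)
      !Str ↦ ?Str
        ⊕{ok,more,retry} ↦ &{ok,more,retry}  (select→offer)
          • ok:
            ⊕{more,ok,retry} ↦ &{more,ok,retry}  (select→offer)
              • more:
                !Int ↦ ?Int
                  !Bool ↦ ?Bool
                    dual(Z) = Z
              • ok:
                &{data,done,ack} ↦ ⊕{data,done,ack}  (offer→select)
                  • data:
                    ⊕{data,done,retry} ↦ &{data,done,retry}  (select→offer)
                      • data:
                        dual(Z) = Z
                      • done:
                        dual(end) = end
                      • retry:
                        dual(Z) = Z
                  • done:
                    ?Str ↦ !Str
                      dual(end) = end
                  • ack:
                    !Int ↦ ?Int
                      dual(end) = end
              • retry:
                &{data,err} ↦ ⊕{data,err}  (offer→select)
                  • data:
                    !Bool ↦ ?Bool
                      dual(Z) = Z
                  • err:
                    ?Bool ↦ !Bool
                      dual(Z) = Z
          • more:
            !Int ↦ ?Int
              ?Unit ↦ !Unit
                &{ok,more} ↦ ⊕{ok,more}  (offer→select)
                  • ok:
                    dual(Z) = Z
                  • more:
                    dual(Z) = Z
          • retry:
            ?Bool ↦ !Bool
              &{stop,ack} ↦ ⊕{stop,ack}  (offer→select)
                • stop:
                  !Str ↦ ?Str
                    dual(end) = end
                • ack:
                  !Str ↦ ?Str
                    dual(Z) = Z

?Unit.!Unit.μZ.?Str.&{ok: &{more: ?Int.?Bool.Z, ok: ⊕{data: &{data: Z, done: end, retry: Z}, done: !Str.end, ack: ?Int.end}, retry: ⊕{data: ?Bool.Z, err: !Bool.Z}}, more: ?Int.!Unit.⊕{ok: Z, more: Z}, retry: !Bool.⊕{stop: ?Str.end, ack: ?Str.Z}}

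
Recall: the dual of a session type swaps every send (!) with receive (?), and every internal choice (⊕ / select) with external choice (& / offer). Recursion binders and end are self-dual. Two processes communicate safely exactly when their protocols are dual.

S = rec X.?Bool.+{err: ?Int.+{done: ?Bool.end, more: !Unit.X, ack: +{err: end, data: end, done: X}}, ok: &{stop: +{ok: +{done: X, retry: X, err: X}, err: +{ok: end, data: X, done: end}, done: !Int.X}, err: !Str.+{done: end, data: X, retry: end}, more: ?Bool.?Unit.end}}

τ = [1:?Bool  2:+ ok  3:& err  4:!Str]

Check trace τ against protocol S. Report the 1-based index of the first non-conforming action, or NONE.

[1] ?Bool  ok  cont: +{err: ?Int.+{done: ?Bool.end, more: !Unit.rec X.…, ack: +{err: end, data: end, done: rec X.…}}, ok: &{stop: +{ok: +{done: rec X.…, retry: rec X.…, err: rec X.…}, err: +{ok: end, data: rec X.…, done: end}, done: !Int.rec X.…}, err: !Str.+{done: end, data: rec X.…, retry: end}, more: ?Bool.?Unit.end}}
[2] + ok  ok  cont: &{stop: +{ok: +{done: rec X.…, retry: rec X.…, err: rec X.…}, err: +{ok: end, data: rec X.…, done: end}, done: !Int.rec X.…}, err: !Str.+{done: end, data: rec X.…, retry: end}, more: ?Bool.?Unit.end}
[3] & err  ok  cont: !Str.+{done: end, data: rec X.…, retry: end}
[4] !Str  ok  cont: +{done: end, data: rec X.…, retry: end}
trace exhausted — no violation

NONE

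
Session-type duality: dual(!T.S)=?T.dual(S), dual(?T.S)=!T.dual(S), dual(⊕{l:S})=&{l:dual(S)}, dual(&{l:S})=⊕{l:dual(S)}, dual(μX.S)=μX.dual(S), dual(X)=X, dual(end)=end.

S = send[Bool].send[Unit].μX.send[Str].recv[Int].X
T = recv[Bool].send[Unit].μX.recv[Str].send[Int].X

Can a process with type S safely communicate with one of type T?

NO

send[Bool] | recv[Bool]  match
  send[Unit] | send[Unit]  ✗ same direction on both sides — not dual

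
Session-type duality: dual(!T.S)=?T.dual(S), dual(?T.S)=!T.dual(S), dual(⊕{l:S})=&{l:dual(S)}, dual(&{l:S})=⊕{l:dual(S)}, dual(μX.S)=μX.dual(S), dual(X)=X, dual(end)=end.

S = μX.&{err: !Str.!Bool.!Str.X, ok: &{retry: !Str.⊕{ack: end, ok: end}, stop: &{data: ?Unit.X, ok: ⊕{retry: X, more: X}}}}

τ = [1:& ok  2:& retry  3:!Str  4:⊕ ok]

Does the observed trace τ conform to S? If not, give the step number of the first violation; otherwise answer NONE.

NONE

@1 & ok  ✓  state: &{retry: !Str.⊕{ack: end, ok: end}, stop: &{data: ?Unit.μX.…, ok: ⊕{retry: μX.…, more: μX.…}}}
@2 & retry  ✓  state: !Str.⊕{ack: end, ok: end}
@3 !Str  ✓  state: ⊕{ack: end, ok: end}
@4 ⊕ ok  ✓  state: end
trace exhausted — no violation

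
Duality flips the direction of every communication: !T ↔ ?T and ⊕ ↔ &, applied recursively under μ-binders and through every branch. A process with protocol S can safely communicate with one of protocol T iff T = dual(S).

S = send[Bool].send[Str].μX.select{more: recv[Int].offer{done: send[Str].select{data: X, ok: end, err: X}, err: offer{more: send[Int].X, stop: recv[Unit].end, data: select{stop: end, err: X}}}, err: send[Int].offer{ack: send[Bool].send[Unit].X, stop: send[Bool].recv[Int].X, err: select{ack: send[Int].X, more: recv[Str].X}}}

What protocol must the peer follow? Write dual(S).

recv[Bool].recv[Str].μX.offer{more: send[Int].select{done: recv[Str].offer{data: X, ok: end, err: X}, err: select{more: recv[Int].X, stop: send[Unit].end, data: offer{stop: end, err: X}}}, err: recv[Int].select{ack: recv[Bool].recv[Unit].X, stop: recv[Bool].send[Int].X, err: offer{ack: recv[Int].X, more: send[Str].X}}}

send[Bool] → recv[Bool]
  send[Str] → recv[Str]
    μX → μX  (μ self-dual)
      select{more,err} → offer{more,err}  (⊕→&)
        [more]
          recv[Int] → send[Int]
            offer{done,err} → select{done,err}  (external→internal)
              [done]
                send[Str] → recv[Str]
                  select{data,ok,err} → offer{data,ok,err}  (⊕→&)
                    [data]
                      dual(X) = X
                    [ok]
                      dual(end) = end
                    [err]
                      dual(X) = X
              [err]
                offer{more,stop,data} → select{more,stop,data}  (external→internal)
                  [more]
                    send[Int] → recv[Int]
                      dual(X) = X
                  [stop]
                    recv[Unit] → send[Unit]
                      dual(end) = end
                  [data]
                    select{stop,err} → offer{stop,err}  (⊕→&)
                      [stop]
                        dual(end) = end
                      [err]
                        dual(X) = X
        [err]
          send[Int] → recv[Int]
            offer{ack,stop,err} → select{ack,stop,err}  (external→internal)
              [ack]
                send[Bool] → recv[Bool]
                  send[Unit] → recv[Unit]
                    dual(X) = X
              [stop]
                send[Bool] → recv[Bool]
                  recv[Int] → send[Int]
                    dual(X) = X
              [err]
                select{ack,more} → offer{ack,more}  (⊕→&)
                  [ack]
                    send[Int] → recv[Int]
                      dual(X) = X
                  [more]
                    recv[Str] → send[Str]
                      dual(X) = X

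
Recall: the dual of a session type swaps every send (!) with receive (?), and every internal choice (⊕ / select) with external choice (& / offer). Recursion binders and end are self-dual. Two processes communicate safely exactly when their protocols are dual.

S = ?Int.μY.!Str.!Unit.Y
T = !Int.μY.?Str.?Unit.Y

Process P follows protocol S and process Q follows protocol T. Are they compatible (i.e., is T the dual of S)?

YES

?Int vs !Int  ok
  μY vs μY  ok (rec unchanged)
    !Str vs ?Str  ok
      !Unit vs ?Unit  ok
        Y vs Y  ok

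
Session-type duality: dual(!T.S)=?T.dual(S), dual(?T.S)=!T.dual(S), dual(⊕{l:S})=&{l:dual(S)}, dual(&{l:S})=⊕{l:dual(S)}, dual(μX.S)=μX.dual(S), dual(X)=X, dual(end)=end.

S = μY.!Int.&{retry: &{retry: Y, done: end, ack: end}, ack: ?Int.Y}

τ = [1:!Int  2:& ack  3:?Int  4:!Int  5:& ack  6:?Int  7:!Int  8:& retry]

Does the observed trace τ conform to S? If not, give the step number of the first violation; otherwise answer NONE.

NONE

@1 !Int  ✓  residual = &{retry: &{retry: μY.…, done: end, ack: end}, ack: ?Int.μY.…}
@2 & ack  ✓  residual = ?Int.μY.…
@3 ?Int  ✓  residual = μY.…
@4 !Int  ✓  residual = &{retry: &{retry: μY.…, done: end, ack: end}, ack: ?Int.μY.…}
@5 & ack  ✓  residual = ?Int.μY.…
@6 ?Int  ✓  residual = μY.…
@7 !Int  ✓  residual = &{retry: &{retry: μY.…, done: end, ack: end}, ack: ?Int.μY.…}
@8 & retry  ✓  residual = &{retry: μY.…, done: end, ack: end}
τ conforms to S (length 8)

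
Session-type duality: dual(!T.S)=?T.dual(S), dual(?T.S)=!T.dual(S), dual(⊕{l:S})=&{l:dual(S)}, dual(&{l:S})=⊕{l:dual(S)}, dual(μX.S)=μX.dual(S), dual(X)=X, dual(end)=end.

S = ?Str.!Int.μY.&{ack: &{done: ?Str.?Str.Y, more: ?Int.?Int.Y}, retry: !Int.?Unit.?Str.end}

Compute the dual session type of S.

!Str.?Int.μY.⊕{ack: ⊕{done: !Str.!Str.Y, more: !Int.!Int.Y}, retry: ?Int.!Unit.!Str.end}

?Str → !Str
  !Int → ?Int
    μY → μY  (binder kept)
      &{ack,retry} → ⊕{ack,retry}  (&→⊕)
        [ack]
          &{done,more} → ⊕{done,more}  (&→⊕)
            [done]
              ?Str → !Str
                ?Str → !Str
                  Y ↦ Y
            [more]
              ?Int → !Int
                ?Int → !Int
                  Y ↦ Y
        [retry]
          !Int → ?Int
            ?Unit → !Unit
              ?Str → !Str
                end ↦ end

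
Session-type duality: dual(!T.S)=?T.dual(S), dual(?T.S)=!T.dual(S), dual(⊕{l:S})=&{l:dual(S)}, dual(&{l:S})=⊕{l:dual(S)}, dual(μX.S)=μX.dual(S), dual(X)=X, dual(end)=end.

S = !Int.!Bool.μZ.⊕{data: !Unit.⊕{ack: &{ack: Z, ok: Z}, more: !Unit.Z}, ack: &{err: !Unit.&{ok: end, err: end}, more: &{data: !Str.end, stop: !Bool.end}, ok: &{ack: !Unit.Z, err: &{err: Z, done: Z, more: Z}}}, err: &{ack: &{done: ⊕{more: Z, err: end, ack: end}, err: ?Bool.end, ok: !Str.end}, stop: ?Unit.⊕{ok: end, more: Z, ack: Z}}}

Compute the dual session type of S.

?Int.?Bool.μZ.&{data: ?Unit.&{ack: ⊕{ack: Z, ok: Z}, more: ?Unit.Z}, ack: ⊕{err: ?Unit.⊕{ok: end, err: end}, more: ⊕{data: ?Str.end, stop: ?Bool.end}, ok: ⊕{ack: ?Unit.Z, err: ⊕{err: Z, done: Z, more: Z}}}, err: ⊕{ack: ⊕{done: &{more: Z, err: end, ack: end}, err: !Bool.end, ok: ?Str.end}, stop: !Unit.&{ok: end, more: Z, ack: Z}}}

!Int → ?Int
  !Bool → ?Bool
    μZ → μZ  (binder kept)
      ⊕{data,ack,err} → &{data,ack,err}  (select→offer)
        • data:
          !Unit → ?Unit
            ⊕{ack,more} → &{ack,more}  (select→offer)
              • ack:
                &{ack,ok} → ⊕{ack,ok}  (offer→select)
                  • ack:
                    dual(Z) = Z
                  • ok:
                    dual(Z) = Z
              • more:
                !Unit → ?Unit
                  dual(Z) = Z
        • ack:
          &{err,more,ok} → ⊕{err,more,ok}  (offer→select)
            • err:
              !Unit → ?Unit
                &{ok,err} → ⊕{ok,err}  (offer→select)
                  • ok:
                    dual(end) = end
                  • err:
                    dual(end) = end
            • more:
              &{data,stop} → ⊕{data,stop}  (offer→select)
                • data:
                  !Str → ?Str
                    dual(end) = end
                • stop:
                  !Bool → ?Bool
                    dual(end) = end
            • ok:
              &{ack,err} → ⊕{ack,err}  (offer→select)
                • ack:
                  !Unit → ?Unit
                    dual(Z) = Z
                • err:
                  &{err,done,more} → ⊕{err,done,more}  (offer→select)
                    • err:
                      dual(Z) = Z
                    • done:
                      dual(Z) = Z
                    • more:
                      dual(Z) = Z
        • err:
          &{ack,stop} → ⊕{ack,stop}  (offer→select)
            • ack:
              &{done,err,ok} → ⊕{done,err,ok}  (offer→select)
                • done:
                  ⊕{more,err,ack} → &{more,err,ack}  (select→offer)
                    • more:
                      dual(Z) = Z
                    • err:
                      dual(end) = end
                    • ack:
                      dual(end) = end
                • err:
                  ?Bool → !Bool
                    dual(end) = end
                • ok:
                  !Str → ?Str
                    dual(end) = end
            • stop:
              ?Unit → !Unit
                ⊕{ok,more,ack} → &{ok,more,ack}  (select→offer)
                  • ok:
                    dual(end) = end
                  • more:
                    dual(Z) = Z
                  • ack:
                    dual(Z) = Z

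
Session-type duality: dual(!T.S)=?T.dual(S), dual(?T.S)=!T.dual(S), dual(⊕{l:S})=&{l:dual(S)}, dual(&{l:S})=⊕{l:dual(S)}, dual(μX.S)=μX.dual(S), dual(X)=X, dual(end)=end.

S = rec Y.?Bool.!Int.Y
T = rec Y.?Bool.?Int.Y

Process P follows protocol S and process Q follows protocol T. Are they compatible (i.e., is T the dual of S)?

rec Y | rec Y  match (rec unchanged)
  ?Bool | ?Bool  ✗ same direction on both sides — not dual

NO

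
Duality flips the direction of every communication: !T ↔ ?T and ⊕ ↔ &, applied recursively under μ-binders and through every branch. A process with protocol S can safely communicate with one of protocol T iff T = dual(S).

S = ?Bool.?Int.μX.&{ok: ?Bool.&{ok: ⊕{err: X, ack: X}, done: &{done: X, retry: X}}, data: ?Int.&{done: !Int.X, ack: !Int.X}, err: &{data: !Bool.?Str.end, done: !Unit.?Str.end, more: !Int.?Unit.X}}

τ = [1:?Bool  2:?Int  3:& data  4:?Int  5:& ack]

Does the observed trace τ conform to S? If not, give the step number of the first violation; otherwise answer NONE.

NONE

@1 ?Bool  match  cont: ?Int.μX.…
@2 ?Int  match  cont: μX.…
@3 & data  match  cont: ?Int.&{done: !Int.μX.…, ack: !Int.μX.…}
@4 ?Int  match  cont: &{done: !Int.μX.…, ack: !Int.μX.…}
@5 & ack  match  cont: !Int.μX.…
trace exhausted — no violation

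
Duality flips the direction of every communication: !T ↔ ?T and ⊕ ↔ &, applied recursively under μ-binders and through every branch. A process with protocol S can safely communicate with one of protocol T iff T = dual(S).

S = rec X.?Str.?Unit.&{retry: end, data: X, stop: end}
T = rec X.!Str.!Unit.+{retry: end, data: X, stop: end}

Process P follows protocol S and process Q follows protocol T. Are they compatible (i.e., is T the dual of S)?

rec X | rec X  match (rec unchanged)
  ?Str | !Str  match
    ?Unit | !Unit  match
      &{retry,data,stop} | +{retry,data,stop}  match labels match
        [retry]
          end | end  match
        [data]
          X | X  match
        [stop]
          end | end  match

YES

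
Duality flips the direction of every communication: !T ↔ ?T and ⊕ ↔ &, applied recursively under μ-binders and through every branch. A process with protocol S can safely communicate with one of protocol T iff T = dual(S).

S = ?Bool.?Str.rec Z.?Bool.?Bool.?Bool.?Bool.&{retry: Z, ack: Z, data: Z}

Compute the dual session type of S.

!Bool.!Str.rec Z.!Bool.!Bool.!Bool.!Bool.+{retry: Z, ack: Z, data: Z}

?Bool → !Bool
  ?Str → !Str
    rec Z → rec Z  (μ self-dual)
      ?Bool → !Bool
        ?Bool → !Bool
          ?Bool → !Bool
            ?Bool → !Bool
              &{retry,ack,data} → +{retry,ack,data}  (&→⊕)
                case retry:
                  Z self-dual
                case ack:
                  Z self-dual
                case data:
                  Z self-dual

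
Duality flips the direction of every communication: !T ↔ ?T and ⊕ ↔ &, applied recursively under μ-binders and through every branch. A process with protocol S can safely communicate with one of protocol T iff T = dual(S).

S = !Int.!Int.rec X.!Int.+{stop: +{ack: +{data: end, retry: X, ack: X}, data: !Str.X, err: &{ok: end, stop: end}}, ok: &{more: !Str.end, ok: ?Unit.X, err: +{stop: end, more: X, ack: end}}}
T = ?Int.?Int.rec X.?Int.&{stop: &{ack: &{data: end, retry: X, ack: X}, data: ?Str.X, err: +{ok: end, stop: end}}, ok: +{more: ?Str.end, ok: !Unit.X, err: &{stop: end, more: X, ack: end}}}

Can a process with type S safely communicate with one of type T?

YES

!Int ‖ ?Int  ok
  !Int ‖ ?Int  ok
    rec X ‖ rec X  ok (μ self-dual)
      !Int ‖ ?Int  ok
        +{stop,ok} ‖ &{stop,ok}  ok labels match
          case stop:
            +{ack,data,err} ‖ &{ack,data,err}  ok labels match
              case ack:
                +{data,retry,ack} ‖ &{data,retry,ack}  ok labels match
                  case data:
                    end ‖ end  ok
                  case retry:
                    X ‖ X  ok
                  case ack:
                    X ‖ X  ok
              case data:
                !Str ‖ ?Str  ok
                  X ‖ X  ok
              case err:
                &{ok,stop} ‖ +{ok,stop}  ok labels match
                  case ok:
                    end ‖ end  ok
                  case stop:
                    end ‖ end  ok
          case ok:
            &{more,ok,err} ‖ +{more,ok,err}  ok labels match
              case more:
                !Str ‖ ?Str  ok
                  end ‖ end  ok
              case ok:
                ?Unit ‖ !Unit  ok
                  X ‖ X  ok
              case err:
                +{stop,more,ack} ‖ &{stop,more,ack}  ok labels match
                  case stop:
                    end ‖ end  ok
                  case more:
                    X ‖ X  ok
                  case ack:
                    end ‖ end  ok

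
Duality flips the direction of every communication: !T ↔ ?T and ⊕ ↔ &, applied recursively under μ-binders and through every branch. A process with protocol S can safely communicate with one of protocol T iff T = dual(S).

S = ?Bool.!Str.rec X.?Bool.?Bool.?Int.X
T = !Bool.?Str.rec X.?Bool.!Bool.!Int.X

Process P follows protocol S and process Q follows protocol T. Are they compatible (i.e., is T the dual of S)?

NO

?Bool | !Bool  ok
  !Str | ?Str  ok
    rec X | rec X  ok (binder kept)
      ?Bool | ?Bool  ✗ same direction on both sides — not dual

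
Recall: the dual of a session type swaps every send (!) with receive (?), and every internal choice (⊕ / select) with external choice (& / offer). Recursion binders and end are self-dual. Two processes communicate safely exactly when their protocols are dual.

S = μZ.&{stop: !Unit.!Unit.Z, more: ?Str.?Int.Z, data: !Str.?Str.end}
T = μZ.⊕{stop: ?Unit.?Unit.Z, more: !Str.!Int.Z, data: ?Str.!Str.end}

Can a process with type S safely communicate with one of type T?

μZ vs μZ  ✓ (binder kept)
  &{stop,more,data} vs ⊕{stop,more,data}  ✓ same labels
    • stop:
      !Unit vs ?Unit  ✓
        !Unit vs ?Unit  ✓
          Z vs Z  ✓
    • more:
      ?Str vs !Str  ✓
        ?Int vs !Int  ✓
          Z vs Z  ✓
    • data:
      !Str vs ?Str  ✓
        ?Str vs !Str  ✓
          end vs end  ✓

YES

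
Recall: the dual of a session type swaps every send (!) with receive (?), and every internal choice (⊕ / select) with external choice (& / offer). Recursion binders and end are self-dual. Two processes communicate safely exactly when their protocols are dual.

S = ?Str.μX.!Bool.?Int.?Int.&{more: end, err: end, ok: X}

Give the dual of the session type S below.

?Str = !Str
  μX = μX  (binder kept)
    !Bool = ?Bool
      ?Int = !Int
        ?Int = !Int
          &{more,err,ok} = ⊕{more,err,ok}  (offer→select)
            case more:
              end self-dual
            case err:
              end self-dual
            case ok:
              X self-dual

!Str.μX.?Bool.!Int.!Int.⊕{more: end, err: end, ok: X}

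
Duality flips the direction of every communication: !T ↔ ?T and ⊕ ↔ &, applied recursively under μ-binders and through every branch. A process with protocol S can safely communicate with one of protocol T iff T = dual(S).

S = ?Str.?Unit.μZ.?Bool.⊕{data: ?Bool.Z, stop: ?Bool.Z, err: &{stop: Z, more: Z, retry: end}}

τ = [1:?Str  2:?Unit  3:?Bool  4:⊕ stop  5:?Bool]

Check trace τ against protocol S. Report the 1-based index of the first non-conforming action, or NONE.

NONE

@1 ?Str  ok  residual = ?Unit.μZ.…
@2 ?Unit  ok  residual = μZ.…
@3 ?Bool  ok  residual = ⊕{data: ?Bool.μZ.…, stop: ?Bool.μZ.…, err: &{stop: μZ.…, more: μZ.…, retry: end}}
@4 ⊕ stop  ok  residual = ?Bool.μZ.…
@5 ?Bool  ok  residual = μZ.…
all 5 steps conform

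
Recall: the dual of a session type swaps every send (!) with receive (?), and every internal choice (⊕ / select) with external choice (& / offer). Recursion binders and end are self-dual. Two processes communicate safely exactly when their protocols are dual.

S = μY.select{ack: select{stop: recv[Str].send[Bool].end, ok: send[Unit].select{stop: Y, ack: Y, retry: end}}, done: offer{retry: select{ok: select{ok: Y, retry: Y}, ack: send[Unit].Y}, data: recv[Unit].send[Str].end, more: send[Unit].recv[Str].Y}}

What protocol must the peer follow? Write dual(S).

μY.offer{ack: offer{stop: send[Str].recv[Bool].end, ok: recv[Unit].offer{stop: Y, ack: Y, retry: end}}, done: select{retry: offer{ok: offer{ok: Y, retry: Y}, ack: recv[Unit].Y}, data: send[Unit].recv[Str].end, more: recv[Unit].send[Str].Y}}

μY → μY  (rec unchanged)
  select{ack,done} → offer{ack,done}  (⊕→&)
    case ack:
      select{stop,ok} → offer{stop,ok}  (⊕→&)
        case stop:
          recv[Str] → send[Str]
            send[Bool] → recv[Bool]
              end self-dual
        case ok:
          send[Unit] → recv[Unit]
            select{stop,ack,retry} → offer{stop,ack,retry}  (⊕→&)
              case stop:
                Y self-dual
              case ack:
                Y self-dual
              case retry:
                end self-dual
    case done:
      offer{retry,data,more} → select{retry,data,more}  (external→internal)
        case retry:
          select{ok,ack} → offer{ok,ack}  (⊕→&)
            case ok:
              select{ok,retry} → offer{ok,retry}  (⊕→&)
                case ok:
                  Y self-dual
                case retry:
                  Y self-dual
            case ack:
              send[Unit] → recv[Unit]
                Y self-dual
        case data:
          recv[Unit] → send[Unit]
            send[Str] → recv[Str]
              end self-dual
        case more:
          send[Unit] → recv[Unit]
            recv[Str] → send[Str]
              Y self-dual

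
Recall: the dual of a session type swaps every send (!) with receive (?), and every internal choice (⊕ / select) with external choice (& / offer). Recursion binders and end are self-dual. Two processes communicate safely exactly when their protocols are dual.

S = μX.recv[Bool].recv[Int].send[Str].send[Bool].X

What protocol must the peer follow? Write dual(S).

μX.send[Bool].send[Int].recv[Str].recv[Bool].X

μX → μX  (binder kept)
  recv[Bool] → send[Bool]
    recv[Int] → send[Int]
      send[Str] → recv[Str]
        send[Bool] → recv[Bool]
          dual(X) = X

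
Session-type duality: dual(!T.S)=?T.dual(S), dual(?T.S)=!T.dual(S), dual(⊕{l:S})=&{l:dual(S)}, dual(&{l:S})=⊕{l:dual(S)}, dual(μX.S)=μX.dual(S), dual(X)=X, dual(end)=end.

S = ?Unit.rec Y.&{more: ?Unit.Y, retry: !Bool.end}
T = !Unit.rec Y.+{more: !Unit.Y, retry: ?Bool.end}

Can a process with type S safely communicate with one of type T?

?Unit ‖ !Unit  ✓
  rec Y ‖ rec Y  ✓ (μ self-dual)
    &{more,retry} ‖ +{more,retry}  ✓ labels match
      • more:
        ?Unit ‖ !Unit  ✓
          Y ‖ Y  ✓
      • retry:
        !Bool ‖ ?Bool  ✓
          end ‖ end  ✓

YES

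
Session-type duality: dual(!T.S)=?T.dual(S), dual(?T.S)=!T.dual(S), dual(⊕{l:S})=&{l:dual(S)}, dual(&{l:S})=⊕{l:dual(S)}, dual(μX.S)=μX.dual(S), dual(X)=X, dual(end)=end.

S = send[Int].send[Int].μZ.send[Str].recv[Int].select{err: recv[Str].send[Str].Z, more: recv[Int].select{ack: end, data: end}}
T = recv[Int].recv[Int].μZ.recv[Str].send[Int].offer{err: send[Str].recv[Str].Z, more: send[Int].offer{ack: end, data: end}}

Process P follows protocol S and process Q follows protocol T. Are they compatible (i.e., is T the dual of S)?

send[Int] ‖ recv[Int]  ok
  send[Int] ‖ recv[Int]  ok
    μZ ‖ μZ  ok (binder kept)
      send[Str] ‖ recv[Str]  ok
        recv[Int] ‖ send[Int]  ok
          select{err,more} ‖ offer{err,more}  ok same labels
            [err]
              recv[Str] ‖ send[Str]  ok
                send[Str] ‖ recv[Str]  ok
                  Z ‖ Z  ok
            [more]
              recv[Int] ‖ send[Int]  ok
                select{ack,data} ‖ offer{ack,data}  ok same labels
                  [ack]
                    end ‖ end  ok
                  [data]
                    end ‖ end  ok

YES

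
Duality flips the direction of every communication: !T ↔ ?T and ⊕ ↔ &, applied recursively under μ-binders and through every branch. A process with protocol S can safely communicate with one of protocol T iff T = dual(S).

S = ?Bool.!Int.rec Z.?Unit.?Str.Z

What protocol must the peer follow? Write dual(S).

!Bool.?Int.rec Z.!Unit.!Str.Z

?Bool ↦ !Bool
  !Int ↦ ?Int
    rec Z ↦ rec Z  (rec unchanged)
      ?Unit ↦ !Unit
        ?Str ↦ !Str
          Z ↦ Z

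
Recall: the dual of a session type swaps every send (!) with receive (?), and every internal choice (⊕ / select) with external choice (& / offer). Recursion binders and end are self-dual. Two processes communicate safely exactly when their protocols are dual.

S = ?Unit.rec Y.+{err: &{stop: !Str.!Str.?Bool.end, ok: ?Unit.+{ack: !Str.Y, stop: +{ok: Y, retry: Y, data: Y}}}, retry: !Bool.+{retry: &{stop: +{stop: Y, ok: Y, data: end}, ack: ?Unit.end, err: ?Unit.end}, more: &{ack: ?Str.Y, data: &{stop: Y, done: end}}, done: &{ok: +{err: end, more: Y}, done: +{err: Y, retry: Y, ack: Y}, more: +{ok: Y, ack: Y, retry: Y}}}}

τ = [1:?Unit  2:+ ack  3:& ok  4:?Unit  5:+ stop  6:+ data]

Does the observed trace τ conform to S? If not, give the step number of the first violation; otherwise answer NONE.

2

step 1: ?Unit  ok  cont: rec Y.…
step 2: got + ack, protocol expects + err or + retry  ✗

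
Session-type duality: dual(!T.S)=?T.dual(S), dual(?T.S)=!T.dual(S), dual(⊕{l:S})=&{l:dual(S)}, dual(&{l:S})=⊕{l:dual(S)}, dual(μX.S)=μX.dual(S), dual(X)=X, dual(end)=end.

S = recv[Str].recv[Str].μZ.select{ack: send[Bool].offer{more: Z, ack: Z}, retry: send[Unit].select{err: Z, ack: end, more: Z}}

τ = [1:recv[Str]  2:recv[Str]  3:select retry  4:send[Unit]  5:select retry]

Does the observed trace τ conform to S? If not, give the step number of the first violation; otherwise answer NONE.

[1] recv[Str]  match  residual = recv[Str].μZ.…
[2] recv[Str]  match  residual = μZ.…
[3] select retry  match  residual = send[Unit].select{err: μZ.…, ack: end, more: μZ.…}
[4] send[Unit]  match  residual = select{err: μZ.…, ack: end, more: μZ.…}
[5] got select retry, protocol expects select err or select ack or select more  ✗

5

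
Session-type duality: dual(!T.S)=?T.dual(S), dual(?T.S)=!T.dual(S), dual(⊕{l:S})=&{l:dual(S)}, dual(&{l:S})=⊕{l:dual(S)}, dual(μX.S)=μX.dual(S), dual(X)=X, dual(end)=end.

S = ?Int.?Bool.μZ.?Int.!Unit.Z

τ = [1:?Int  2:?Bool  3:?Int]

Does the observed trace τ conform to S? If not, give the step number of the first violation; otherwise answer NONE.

[1] ?Int  match  state: ?Bool.μZ.…
[2] ?Bool  match  state: μZ.…
[3] ?Int  match  state: !Unit.μZ.…
all 3 steps conform

NONE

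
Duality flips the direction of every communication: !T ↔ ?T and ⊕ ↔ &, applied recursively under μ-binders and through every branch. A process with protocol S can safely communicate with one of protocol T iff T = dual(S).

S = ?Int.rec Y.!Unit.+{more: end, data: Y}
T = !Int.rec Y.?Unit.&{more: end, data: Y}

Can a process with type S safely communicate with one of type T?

?Int ‖ !Int  ok
  rec Y ‖ rec Y  ok (μ self-dual)
    !Unit ‖ ?Unit  ok
      +{more,data} ‖ &{more,data}  ok label sets agree
        • more:
          end ‖ end  ok
        • data:
          Y ‖ Y  ok

YES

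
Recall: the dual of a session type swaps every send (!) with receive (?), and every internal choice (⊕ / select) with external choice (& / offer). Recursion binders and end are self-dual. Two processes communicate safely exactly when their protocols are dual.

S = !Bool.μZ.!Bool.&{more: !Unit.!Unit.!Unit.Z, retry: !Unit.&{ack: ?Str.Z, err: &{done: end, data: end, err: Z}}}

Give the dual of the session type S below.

!Bool ↦ ?Bool
  μZ ↦ μZ  (rec unchanged)
    !Bool ↦ ?Bool
      &{more,retry} ↦ ⊕{more,retry}  (external→internal)
        [more]
          !Unit ↦ ?Unit
            !Unit ↦ ?Unit
              !Unit ↦ ?Unit
                dual(Z) = Z
        [retry]
          !Unit ↦ ?Unit
            &{ack,err} ↦ ⊕{ack,err}  (external→internal)
              [ack]
                ?Str ↦ !Str
                  dual(Z) = Z
              [err]
                &{done,data,err} ↦ ⊕{done,data,err}  (external→internal)
                  [done]
                    dual(end) = end
                  [data]
                    dual(end) = end
                  [err]
                    dual(Z) = Z

?Bool.μZ.?Bool.⊕{more: ?Unit.?Unit.?Unit.Z, retry: ?Unit.⊕{ack: !Str.Z, err: ⊕{done: end, data: end, err: Z}}}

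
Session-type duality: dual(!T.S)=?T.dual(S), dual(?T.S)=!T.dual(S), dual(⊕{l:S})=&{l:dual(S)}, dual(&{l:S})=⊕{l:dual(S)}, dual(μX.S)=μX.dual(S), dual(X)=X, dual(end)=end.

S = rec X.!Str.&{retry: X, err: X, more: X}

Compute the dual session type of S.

rec X = rec X  (binder kept)
  !Str = ?Str
    &{retry,err,more} = +{retry,err,more}  (external→internal)
      case retry:
        X self-dual
      case err:
        X self-dual
      case more:
        X self-dual

rec X.?Str.+{retry: X, err: X, more: X}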